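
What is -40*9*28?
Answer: -10080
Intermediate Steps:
-40*9*28 = -360*28 = -10080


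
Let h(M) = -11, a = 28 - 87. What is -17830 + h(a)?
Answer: -17841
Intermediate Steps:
a = -59
-17830 + h(a) = -17830 - 11 = -17841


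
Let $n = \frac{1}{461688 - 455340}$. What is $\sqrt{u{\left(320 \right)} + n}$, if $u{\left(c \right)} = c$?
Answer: $\frac{\sqrt{6094083}}{138} \approx 17.889$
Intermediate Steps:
$n = \frac{1}{6348} \approx 0.00015753$
$\sqrt{u{\left(320 \right)} + n} = \sqrt{320 + \frac{1}{6348}} = \sqrt{\frac{2031361}{6348}} = \frac{\sqrt{6094083}}{138}$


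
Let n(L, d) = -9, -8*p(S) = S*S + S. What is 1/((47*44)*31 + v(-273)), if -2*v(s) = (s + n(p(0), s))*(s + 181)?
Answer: 1/51136 ≈ 1.9556e-5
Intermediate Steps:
p(S) = -S/8 - S²/8 (p(S) = -(S*S + S)/8 = -(S² + S)/8 = -(S + S²)/8 = -S/8 - S²/8)
v(s) = -(-9 + s)*(181 + s)/2 (v(s) = -(s - 9)*(s + 181)/2 = -(-9 + s)*(181 + s)/2)
1/((47*44)*31 + v(-273)) = 1/((47*44)*31 + (1629/2 - 86*(-273) - ½*(-273)²)) = 1/(2068*31 + (1629/2 + 23478 - ½*74529)) = 1/(64108 + (1629/2 + 23478 - 74529/2)) = 1/(64108 - 12972) = 1/51136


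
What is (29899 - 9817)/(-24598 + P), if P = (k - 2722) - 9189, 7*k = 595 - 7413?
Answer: -20082/37483 ≈ -0.53576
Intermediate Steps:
k = -974 (k = (595 - 7413)/7 = (1/7)*(-6818) = -974)
P = -12885 (P = (-974 - 2722) - 9189 = -3696 - 9189 = -12885)
(29899 - 9817)/(-24598 + P) = (29899 - 9817)/(-24598 - 12885) = 20082/(-37483) = 20082*(-1/37483) = -20082/37483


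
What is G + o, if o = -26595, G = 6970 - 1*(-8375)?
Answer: -11250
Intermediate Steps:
G = 15345 (G = 6970 + 8375 = 15345)
G + o = 15345 - 26595 = -11250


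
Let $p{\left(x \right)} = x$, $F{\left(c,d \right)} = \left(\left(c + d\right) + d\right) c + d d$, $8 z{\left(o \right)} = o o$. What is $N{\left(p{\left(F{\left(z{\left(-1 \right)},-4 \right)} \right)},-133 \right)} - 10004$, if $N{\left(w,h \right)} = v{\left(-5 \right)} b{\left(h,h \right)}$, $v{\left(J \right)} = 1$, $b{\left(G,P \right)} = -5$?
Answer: $-10009$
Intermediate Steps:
$z{\left(o \right)} = \frac{o^{2}}{8}$ ($z{\left(o \right)} = \frac{o o}{8} = \frac{o^{2}}{8}$)
$F{\left(c,d \right)} = d^{2} + c \left(c + 2 d\right)$ ($F{\left(c,d \right)} = \left(c + 2 d\right) c + d^{2} = c \left(c + 2 d\right) + d^{2} = d^{2} + c \left(c + 2 d\right)$)
$N{\left(w,h \right)} = -5$ ($N{\left(w,h \right)} = 1 \left(-5\right) = -5$)
$N{\left(p{\left(F{\left(z{\left(-1 \right)},-4 \right)} \right)},-133 \right)} - 10004 = -5 - 10004 = -10009$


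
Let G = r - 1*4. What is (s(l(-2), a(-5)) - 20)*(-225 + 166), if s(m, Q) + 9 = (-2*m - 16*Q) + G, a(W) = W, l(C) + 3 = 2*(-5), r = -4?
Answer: -4071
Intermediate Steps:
l(C) = -13 (l(C) = -3 + 2*(-5) = -3 - 10 = -13)
G = -8 (G = -4 - 1*4 = -4 - 4 = -8)
s(m, Q) = -17 - 16*Q - 2*m (s(m, Q) = -9 + ((-2*m - 16*Q) - 8) = -9 + ((-16*Q - 2*m) - 8) = -9 + (-8 - 16*Q - 2*m) = -17 - 16*Q - 2*m)
(s(l(-2), a(-5)) - 20)*(-225 + 166) = ((-17 - 16*(-5) - 2*(-13)) - 20)*(-225 + 166) = ((-17 + 80 + 26) - 20)*(-59) = (89 - 20)*(-59) = 69*(-59) = -4071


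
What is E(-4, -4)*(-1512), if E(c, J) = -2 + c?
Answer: 9072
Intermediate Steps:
E(-4, -4)*(-1512) = (-2 - 4)*(-1512) = -6*(-1512) = 9072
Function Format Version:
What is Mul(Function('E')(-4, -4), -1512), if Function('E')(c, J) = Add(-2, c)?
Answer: 9072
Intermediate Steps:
Mul(Function('E')(-4, -4), -1512) = Mul(Add(-2, -4), -1512) = Mul(-6, -1512) = 9072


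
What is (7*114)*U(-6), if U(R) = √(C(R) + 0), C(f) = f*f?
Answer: 4788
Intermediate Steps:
C(f) = f²
U(R) = √(R²) (U(R) = √(R² + 0) = √(R²))
(7*114)*U(-6) = (7*114)*√((-6)²) = 798*√36 = 798*6 = 4788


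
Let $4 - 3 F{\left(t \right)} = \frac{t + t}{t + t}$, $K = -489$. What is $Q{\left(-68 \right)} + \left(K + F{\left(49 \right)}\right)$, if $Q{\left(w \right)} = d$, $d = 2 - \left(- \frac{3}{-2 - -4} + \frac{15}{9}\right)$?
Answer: $- \frac{2917}{6} \approx -486.17$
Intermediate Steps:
$F{\left(t \right)} = 1$ ($F{\left(t \right)} = \frac{4}{3} - \frac{\left(t + t\right) \frac{1}{t + t}}{3} = \frac{4}{3} - \frac{2 t \frac{1}{2 t}}{3} = \frac{4}{3} - \frac{1}{3} = 1$)
$d = \frac{11}{6}$ ($d = 2 - \left(- \frac{3}{-2 + 4} + 15 \cdot \frac{1}{9}\right) = 2 - \left(- \frac{3}{2} + \frac{5}{3}\right) = 2 - \frac{1}{6} = \frac{11}{6} \approx 1.8333$)
$Q{\left(w \right)} = \frac{11}{6}$
$Q{\left(-68 \right)} + \left(K + F{\left(49 \right)}\right) = \frac{11}{6} + \left(-489 + 1\right) = \frac{11}{6} - 488 = - \frac{2917}{6}$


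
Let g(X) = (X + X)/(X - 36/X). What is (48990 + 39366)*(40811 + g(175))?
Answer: 110306186450724/30589 ≈ 3.6061e+9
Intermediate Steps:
g(X) = 2*X/(X - 36/X) (g(X) = (2*X)/(X - 36/X) = 2*X/(X - 36/X))
(48990 + 39366)*(40811 + g(175)) = (48990 + 39366)*(40811 + 2*175²/(-36 + 175²)) = 88356*(40811 + 2*30625/(-36 + 30625)) = 88356*(40811 + 2*30625/30589) = 88356*(40811 + 2*30625*(1/30589)) = 88356*(40811 + 61250/30589) = 88356*(1248428929/30589) = 110306186450724/30589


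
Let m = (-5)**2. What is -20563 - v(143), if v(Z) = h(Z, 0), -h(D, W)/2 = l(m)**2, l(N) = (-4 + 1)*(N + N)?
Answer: 24437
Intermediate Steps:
m = 25
l(N) = -6*N
h(D, W) = -45000 (h(D, W) = -2*(-6*25)**2 = -2*(-150)**2 = -2*22500 = -45000)
v(Z) = -45000
-20563 - v(143) = -20563 - 1*(-45000) = -20563 + 45000 = 24437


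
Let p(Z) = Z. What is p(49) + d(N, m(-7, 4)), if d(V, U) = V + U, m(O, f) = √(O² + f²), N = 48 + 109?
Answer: 206 + √65 ≈ 214.06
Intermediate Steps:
N = 157
d(V, U) = U + V
p(49) + d(N, m(-7, 4)) = 49 + (√((-7)² + 4²) + 157) = 49 + (√(49 + 16) + 157) = 49 + (√65 + 157) = 49 + (157 + √65) = 206 + √65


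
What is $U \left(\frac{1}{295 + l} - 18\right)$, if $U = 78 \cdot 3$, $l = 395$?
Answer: $- \frac{484341}{115} \approx -4211.7$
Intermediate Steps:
$U = 234$
$U \left(\frac{1}{295 + l} - 18\right) = 234 \left(\frac{1}{295 + 395} - 18\right) = 234 \left(\frac{1}{690} - 18\right) = 234 \left(- \frac{12419}{690}\right) = - \frac{484341}{115}$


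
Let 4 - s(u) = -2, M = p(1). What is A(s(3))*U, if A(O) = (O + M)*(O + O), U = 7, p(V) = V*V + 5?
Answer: 1008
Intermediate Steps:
p(V) = 5 + V² (p(V) = V² + 5 = 5 + V²)
M = 6 (M = 5 + 1² = 5 + 1 = 6)
s(u) = 6 (s(u) = 4 - 1*(-2) = 4 + 2 = 6)
A(O) = 2*O*(6 + O) (A(O) = (O + 6)*(O + O) = (6 + O)*(2*O) = 2*O*(6 + O))
A(s(3))*U = (2*6*(6 + 6))*7 = (2*6*12)*7 = 144*7 = 1008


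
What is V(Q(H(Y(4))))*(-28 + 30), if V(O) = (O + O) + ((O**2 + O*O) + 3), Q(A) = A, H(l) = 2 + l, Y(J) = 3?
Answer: 126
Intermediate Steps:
V(O) = 3 + 2*O + 2*O**2 (V(O) = 2*O + ((O**2 + O**2) + 3) = 2*O + (2*O**2 + 3) = 2*O + (3 + 2*O**2) = 3 + 2*O + 2*O**2)
V(Q(H(Y(4))))*(-28 + 30) = (3 + 2*(2 + 3) + 2*(2 + 3)**2)*(-28 + 30) = (3 + 2*5 + 2*5**2)*2 = (3 + 10 + 2*25)*2 = (3 + 10 + 50)*2 = 63*2 = 126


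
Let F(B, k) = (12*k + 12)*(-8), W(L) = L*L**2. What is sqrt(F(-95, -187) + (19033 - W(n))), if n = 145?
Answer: 14*I*sqrt(15366) ≈ 1735.4*I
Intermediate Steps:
W(L) = L**3
F(B, k) = -96 - 96*k (F(B, k) = (12 + 12*k)*(-8) = -96 - 96*k)
sqrt(F(-95, -187) + (19033 - W(n))) = sqrt((-96 - 96*(-187)) + (19033 - 1*145**3)) = sqrt((-96 + 17952) + (19033 - 1*3048625)) = sqrt(17856 + (19033 - 3048625)) = sqrt(17856 - 3029592) = sqrt(-3011736) = 14*I*sqrt(15366)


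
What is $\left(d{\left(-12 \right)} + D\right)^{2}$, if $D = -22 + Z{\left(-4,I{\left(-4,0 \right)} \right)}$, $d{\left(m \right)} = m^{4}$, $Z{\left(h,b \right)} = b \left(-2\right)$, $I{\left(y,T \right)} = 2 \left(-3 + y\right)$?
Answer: $430230564$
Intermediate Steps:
$I{\left(y,T \right)} = -6 + 2 y$
$Z{\left(h,b \right)} = - 2 b$
$D = 6$ ($D = -22 - 2 \left(-6 + 2 \left(-4\right)\right) = -22 - 2 \left(-6 - 8\right) = -22 - -28 = -22 + 28 = 6$)
$\left(d{\left(-12 \right)} + D\right)^{2} = \left(\left(-12\right)^{4} + 6\right)^{2} = \left(20736 + 6\right)^{2} = 20742^{2} = 430230564$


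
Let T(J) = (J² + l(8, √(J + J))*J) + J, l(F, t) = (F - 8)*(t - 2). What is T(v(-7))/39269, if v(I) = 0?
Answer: 0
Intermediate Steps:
l(F, t) = (-8 + F)*(-2 + t)
T(J) = J + J² (T(J) = (J² + (16 - 8*√(J + J) - 2*8 + 8*√(J + J))*J) + J = (J² + (16 - 8*√2*√J - 16 + 8*√(2*J))*J) + J = (J² + (16 - 8*√2*√J - 16 + 8*(√2*√J))*J) + J = (J² + (16 - 8*√2*√J - 16 + 8*√2*√J)*J) + J = (J² + 0*J) + J = (J² + 0) + J = J² + J = J + J²)
T(v(-7))/39269 = (0*(1 + 0))/39269 = (0*1)*(1/39269) = 0*(1/39269) = 0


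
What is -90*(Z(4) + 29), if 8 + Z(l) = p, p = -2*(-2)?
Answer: -2250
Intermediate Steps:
p = 4
Z(l) = -4 (Z(l) = -8 + 4 = -4)
-90*(Z(4) + 29) = -90*(-4 + 29) = -90*25 = -2250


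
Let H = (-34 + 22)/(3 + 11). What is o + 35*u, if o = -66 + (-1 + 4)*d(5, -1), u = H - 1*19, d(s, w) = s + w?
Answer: -749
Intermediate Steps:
H = -6/7 (H = -12/14 = -12*1/14 = -6/7 ≈ -0.85714)
u = -139/7 (u = -6/7 - 1*19 = -6/7 - 19 = -139/7 ≈ -19.857)
o = -54 (o = -66 + (-1 + 4)*(5 - 1) = -66 + 3*4 = -66 + 12 = -54)
o + 35*u = -54 + 35*(-139/7) = -54 - 695 = -749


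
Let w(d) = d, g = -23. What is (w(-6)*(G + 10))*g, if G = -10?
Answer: 0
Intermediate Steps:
(w(-6)*(G + 10))*g = -6*(-10 + 10)*(-23) = -6*0*(-23) = 0*(-23) = 0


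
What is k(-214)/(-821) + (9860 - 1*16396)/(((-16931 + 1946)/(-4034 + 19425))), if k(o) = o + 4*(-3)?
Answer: 82592354506/12302685 ≈ 6713.4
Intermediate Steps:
k(o) = -12 + o (k(o) = o - 12 = -12 + o)
k(-214)/(-821) + (9860 - 1*16396)/(((-16931 + 1946)/(-4034 + 19425))) = (-12 - 214)/(-821) + (9860 - 1*16396)/(((-16931 + 1946)/(-4034 + 19425))) = -226*(-1/821) + (9860 - 16396)/((-14985/15391)) = 226/821 - 6536/((-14985*1/15391)) = 226/821 - 6536/(-14985/15391) = 226/821 - 6536*(-15391/14985) = 226/821 + 100595576/14985 = 82592354506/12302685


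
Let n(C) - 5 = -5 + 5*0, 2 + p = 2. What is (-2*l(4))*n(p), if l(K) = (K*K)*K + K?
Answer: 0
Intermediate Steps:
p = 0 (p = -2 + 2 = 0)
n(C) = 0 (n(C) = 5 + (-5 + 5*0) = 5 + (-5 + 0) = 5 - 5 = 0)
l(K) = K + K³ (l(K) = K²*K + K = K³ + K = K + K³)
(-2*l(4))*n(p) = -2*(4 + 4³)*0 = -2*(4 + 64)*0 = -2*68*0 = -136*0 = 0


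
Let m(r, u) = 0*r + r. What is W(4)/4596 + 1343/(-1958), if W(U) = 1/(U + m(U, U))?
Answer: -24688733/35995872 ≈ -0.68588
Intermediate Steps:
m(r, u) = r (m(r, u) = 0 + r = r)
W(U) = 1/(2*U) (W(U) = 1/(U + U) = 1/(2*U))
W(4)/4596 + 1343/(-1958) = ((½)/4)/4596 + 1343/(-1958) = ((½)*(¼))*(1/4596) + 1343*(-1/1958) = (⅛)*(1/4596) - 1343/1958 = 1/36768 - 1343/1958 = -24688733/35995872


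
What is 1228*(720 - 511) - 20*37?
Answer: 255912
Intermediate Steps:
1228*(720 - 511) - 20*37 = 1228*209 - 740 = 256652 - 740 = 255912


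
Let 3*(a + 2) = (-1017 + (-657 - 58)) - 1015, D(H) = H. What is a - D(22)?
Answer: -2819/3 ≈ -939.67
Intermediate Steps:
a = -2753/3 (a = -2 + ((-1017 + (-657 - 58)) - 1015)/3 = -2 + ((-1017 - 715) - 1015)/3 = -2 + (-1732 - 1015)/3 = -2 + (⅓)*(-2747) = -2 - 2747/3 = -2753/3 ≈ -917.67)
a - D(22) = -2753/3 - 1*22 = -2753/3 - 22 = -2819/3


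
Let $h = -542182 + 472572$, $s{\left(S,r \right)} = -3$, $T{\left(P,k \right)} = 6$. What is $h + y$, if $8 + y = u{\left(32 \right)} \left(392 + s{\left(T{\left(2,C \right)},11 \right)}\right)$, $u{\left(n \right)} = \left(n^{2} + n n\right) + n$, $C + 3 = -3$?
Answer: $739502$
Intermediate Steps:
$C = -6$ ($C = -3 - 3 = -6$)
$u{\left(n \right)} = n + 2 n^{2}$ ($u{\left(n \right)} = \left(n^{2} + n^{2}\right) + n = 2 n^{2} + n = n + 2 n^{2}$)
$y = 809112$ ($y = -8 + 32 \left(1 + 2 \cdot 32\right) \left(392 - 3\right) = -8 + 32 \left(1 + 64\right) 389 = -8 + 32 \cdot 65 \cdot 389 = -8 + 2080 \cdot 389 = -8 + 809120 = 809112$)
$h = -69610$
$h + y = -69610 + 809112 = 739502$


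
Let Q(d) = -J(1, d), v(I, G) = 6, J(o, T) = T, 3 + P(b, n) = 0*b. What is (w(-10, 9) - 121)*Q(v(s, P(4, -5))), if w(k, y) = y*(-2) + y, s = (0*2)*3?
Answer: 780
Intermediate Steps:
s = 0 (s = 0*3 = 0)
P(b, n) = -3 (P(b, n) = -3 + 0*b = -3 + 0 = -3)
w(k, y) = -y (w(k, y) = -2*y + y = -y)
Q(d) = -d
(w(-10, 9) - 121)*Q(v(s, P(4, -5))) = (-1*9 - 121)*(-1*6) = (-9 - 121)*(-6) = -130*(-6) = 780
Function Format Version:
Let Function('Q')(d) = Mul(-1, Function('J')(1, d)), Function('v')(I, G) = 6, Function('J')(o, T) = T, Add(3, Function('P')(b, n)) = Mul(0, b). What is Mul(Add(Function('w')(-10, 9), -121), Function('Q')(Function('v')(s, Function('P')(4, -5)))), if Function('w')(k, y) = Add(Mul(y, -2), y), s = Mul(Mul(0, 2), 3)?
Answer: 780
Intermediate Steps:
s = 0 (s = Mul(0, 3) = 0)
Function('P')(b, n) = -3 (Function('P')(b, n) = Add(-3, Mul(0, b)) = Add(-3, 0) = -3)
Function('w')(k, y) = Mul(-1, y) (Function('w')(k, y) = Add(Mul(-2, y), y) = Mul(-1, y))
Function('Q')(d) = Mul(-1, d)
Mul(Add(Function('w')(-10, 9), -121), Function('Q')(Function('v')(s, Function('P')(4, -5)))) = Mul(Add(Mul(-1, 9), -121), Mul(-1, 6)) = Mul(Add(-9, -121), -6) = Mul(-130, -6) = 780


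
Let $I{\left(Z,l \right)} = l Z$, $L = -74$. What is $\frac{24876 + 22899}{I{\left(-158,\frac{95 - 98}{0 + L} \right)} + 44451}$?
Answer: $\frac{23569}{21926} \approx 1.0749$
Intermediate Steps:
$I{\left(Z,l \right)} = Z l$
$\frac{24876 + 22899}{I{\left(-158,\frac{95 - 98}{0 + L} \right)} + 44451} = \frac{24876 + 22899}{- 158 \frac{95 - 98}{0 - 74} + 44451} = \frac{47775}{- 158 \left(- \frac{3}{-74}\right) + 44451} = \frac{47775}{- 158 \left(\left(-3\right) \left(- \frac{1}{74}\right)\right) + 44451} = \frac{47775}{\left(-158\right) \frac{3}{74} + 44451} = \frac{47775}{- \frac{237}{37} + 44451} = \frac{47775}{\frac{1644450}{37}} = 47775 \cdot \frac{37}{1644450} = \frac{23569}{21926}$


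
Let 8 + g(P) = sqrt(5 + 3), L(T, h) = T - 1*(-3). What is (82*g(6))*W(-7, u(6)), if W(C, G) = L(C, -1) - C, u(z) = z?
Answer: -1968 + 492*sqrt(2) ≈ -1272.2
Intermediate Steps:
L(T, h) = 3 + T (L(T, h) = T + 3 = 3 + T)
W(C, G) = 3 (W(C, G) = (3 + C) - C = 3)
g(P) = -8 + 2*sqrt(2) (g(P) = -8 + sqrt(5 + 3) = -8 + sqrt(8) = -8 + 2*sqrt(2))
(82*g(6))*W(-7, u(6)) = (82*(-8 + 2*sqrt(2)))*3 = (-656 + 164*sqrt(2))*3 = -1968 + 492*sqrt(2)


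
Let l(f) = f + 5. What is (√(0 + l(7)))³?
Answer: 24*√3 ≈ 41.569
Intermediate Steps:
l(f) = 5 + f
(√(0 + l(7)))³ = (√(0 + (5 + 7)))³ = (√(0 + 12))³ = (√12)³ = (2*√3)³ = 24*√3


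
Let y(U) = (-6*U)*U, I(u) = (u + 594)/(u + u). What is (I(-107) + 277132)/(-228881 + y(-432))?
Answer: -59305761/288605750 ≈ -0.20549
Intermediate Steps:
I(u) = (594 + u)/(2*u) (I(u) = (594 + u)/((2*u)) = (594 + u)*(1/(2*u)) = (594 + u)/(2*u))
y(U) = -6*U**2
(I(-107) + 277132)/(-228881 + y(-432)) = ((1/2)*(594 - 107)/(-107) + 277132)/(-228881 - 6*(-432)**2) = ((1/2)*(-1/107)*487 + 277132)/(-228881 - 6*186624) = (-487/214 + 277132)/(-228881 - 1119744) = (59305761/214)/(-1348625) = (59305761/214)*(-1/1348625) = -59305761/288605750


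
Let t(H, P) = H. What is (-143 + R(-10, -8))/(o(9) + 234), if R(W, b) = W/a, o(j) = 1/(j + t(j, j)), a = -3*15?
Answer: -2570/4213 ≈ -0.61002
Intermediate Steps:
a = -45
o(j) = 1/(2*j) (o(j) = 1/(j + j) = 1/(2*j))
R(W, b) = -W/45 (R(W, b) = W/(-45) = W*(-1/45) = -W/45)
(-143 + R(-10, -8))/(o(9) + 234) = (-143 - 1/45*(-10))/((½)/9 + 234) = (-143 + 2/9)/((½)*(⅑) + 234) = -1285/(9*(1/18 + 234)) = -1285/(9*4213/18) = -1285/9*18/4213 = -2570/4213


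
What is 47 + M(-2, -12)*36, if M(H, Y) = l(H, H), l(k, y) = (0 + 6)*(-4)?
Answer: -817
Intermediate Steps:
l(k, y) = -24 (l(k, y) = 6*(-4) = -24)
M(H, Y) = -24
47 + M(-2, -12)*36 = 47 - 24*36 = 47 - 864 = -817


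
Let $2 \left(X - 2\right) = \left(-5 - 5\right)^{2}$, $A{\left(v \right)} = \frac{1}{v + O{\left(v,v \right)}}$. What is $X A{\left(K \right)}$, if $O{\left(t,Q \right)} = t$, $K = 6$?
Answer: $\frac{13}{3} \approx 4.3333$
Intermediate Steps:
$A{\left(v \right)} = \frac{1}{2 v}$ ($A{\left(v \right)} = \frac{1}{v + v} = \frac{1}{2 v}$)
$X = 52$ ($X = 2 + \frac{\left(-5 - 5\right)^{2}}{2} = 2 + \frac{\left(-10\right)^{2}}{2} = 2 + \frac{1}{2} \cdot 100 = 2 + 50 = 52$)
$X A{\left(K \right)} = 52 \frac{1}{2 \cdot 6} = 52 \cdot \frac{1}{2} \cdot \frac{1}{6} = 52 \cdot \frac{1}{12} = \frac{13}{3}$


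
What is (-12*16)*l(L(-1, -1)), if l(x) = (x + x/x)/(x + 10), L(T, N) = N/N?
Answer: -384/11 ≈ -34.909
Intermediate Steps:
L(T, N) = 1
l(x) = (1 + x)/(10 + x) (l(x) = (x + 1)/(10 + x) = (1 + x)/(10 + x))
(-12*16)*l(L(-1, -1)) = (-12*16)*((1 + 1)/(10 + 1)) = -192*2/11 = -384/11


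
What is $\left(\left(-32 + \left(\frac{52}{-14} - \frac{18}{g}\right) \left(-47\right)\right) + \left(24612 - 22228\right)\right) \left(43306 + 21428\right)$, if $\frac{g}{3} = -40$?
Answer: $\frac{11416909011}{70} \approx 1.631 \cdot 10^{8}$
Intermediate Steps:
$g = -120$ ($g = 3 \left(-40\right) = -120$)
$\left(\left(-32 + \left(\frac{52}{-14} - \frac{18}{g}\right) \left(-47\right)\right) + \left(24612 - 22228\right)\right) \left(43306 + 21428\right) = \left(\left(-32 + \left(\frac{52}{-14} - \frac{18}{-120}\right) \left(-47\right)\right) + \left(24612 - 22228\right)\right) \left(43306 + 21428\right) = \left(\left(-32 + \left(52 \left(- \frac{1}{14}\right) - - \frac{3}{20}\right) \left(-47\right)\right) + 2384\right) 64734 = \left(\left(-32 + \left(- \frac{26}{7} + \frac{3}{20}\right) \left(-47\right)\right) + 2384\right) 64734 = \left(\left(-32 - - \frac{23453}{140}\right) + 2384\right) 64734 = \left(\left(-32 + \frac{23453}{140}\right) + 2384\right) 64734 = \left(\frac{18973}{140} + 2384\right) 64734 = \frac{352733}{140} \cdot 64734 = \frac{11416909011}{70}$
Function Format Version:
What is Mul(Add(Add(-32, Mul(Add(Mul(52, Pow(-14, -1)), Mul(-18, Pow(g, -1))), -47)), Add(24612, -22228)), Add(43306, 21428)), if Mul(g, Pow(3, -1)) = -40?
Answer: Rational(11416909011, 70) ≈ 1.6310e+8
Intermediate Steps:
g = -120 (g = Mul(3, -40) = -120)
Mul(Add(Add(-32, Mul(Add(Mul(52, Pow(-14, -1)), Mul(-18, Pow(g, -1))), -47)), Add(24612, -22228)), Add(43306, 21428)) = Mul(Add(Add(-32, Mul(Add(Mul(52, Pow(-14, -1)), Mul(-18, Pow(-120, -1))), -47)), Add(24612, -22228)), Add(43306, 21428)) = Mul(Add(Add(-32, Mul(Add(Mul(52, Rational(-1, 14)), Mul(-18, Rational(-1, 120))), -47)), 2384), 64734) = Mul(Add(Add(-32, Mul(Add(Rational(-26, 7), Rational(3, 20)), -47)), 2384), 64734) = Mul(Add(Add(-32, Mul(Rational(-499, 140), -47)), 2384), 64734) = Mul(Add(Add(-32, Rational(23453, 140)), 2384), 64734) = Mul(Add(Rational(18973, 140), 2384), 64734) = Mul(Rational(352733, 140), 64734) = Rational(11416909011, 70)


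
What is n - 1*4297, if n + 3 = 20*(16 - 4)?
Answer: -4060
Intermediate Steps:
n = 237 (n = -3 + 20*(16 - 4) = -3 + 20*12 = -3 + 240 = 237)
n - 1*4297 = 237 - 1*4297 = 237 - 4297 = -4060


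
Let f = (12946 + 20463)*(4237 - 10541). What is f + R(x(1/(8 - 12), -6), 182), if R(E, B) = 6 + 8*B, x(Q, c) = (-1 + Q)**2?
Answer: -210608874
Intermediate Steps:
f = -210610336 (f = 33409*(-6304) = -210610336)
f + R(x(1/(8 - 12), -6), 182) = -210610336 + (6 + 8*182) = -210610336 + (6 + 1456) = -210610336 + 1462 = -210608874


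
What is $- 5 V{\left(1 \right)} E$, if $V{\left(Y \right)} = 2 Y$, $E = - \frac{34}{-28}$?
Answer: $- \frac{85}{7} \approx -12.143$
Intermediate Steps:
$E = \frac{17}{14}$ ($E = \left(-34\right) \left(- \frac{1}{28}\right) = \frac{17}{14} \approx 1.2143$)
$- 5 V{\left(1 \right)} E = - 5 \cdot 2 \cdot 1 \cdot \frac{17}{14} = \left(-5\right) 2 \cdot \frac{17}{14} = \left(-10\right) \frac{17}{14} = - \frac{85}{7}$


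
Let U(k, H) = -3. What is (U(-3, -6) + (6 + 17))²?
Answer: 400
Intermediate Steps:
(U(-3, -6) + (6 + 17))² = (-3 + (6 + 17))² = (-3 + 23)² = 20² = 400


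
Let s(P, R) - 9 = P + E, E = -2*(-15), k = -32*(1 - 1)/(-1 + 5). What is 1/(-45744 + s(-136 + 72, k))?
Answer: -1/45769 ≈ -2.1849e-5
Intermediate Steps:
k = 0 (k = -0/4 = -32*0 = 0)
E = 30
s(P, R) = 39 + P (s(P, R) = 9 + (P + 30) = 9 + (30 + P) = 39 + P)
1/(-45744 + s(-136 + 72, k)) = 1/(-45744 + (39 + (-136 + 72))) = 1/(-45744 + (39 - 64)) = 1/(-45744 - 25) = 1/(-45769) = -1/45769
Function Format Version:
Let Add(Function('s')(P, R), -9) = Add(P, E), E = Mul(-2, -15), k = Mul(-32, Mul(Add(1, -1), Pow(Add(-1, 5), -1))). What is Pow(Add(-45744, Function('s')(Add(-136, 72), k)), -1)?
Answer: Rational(-1, 45769) ≈ -2.1849e-5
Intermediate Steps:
k = 0 (k = Mul(-32, Mul(0, Pow(4, -1))) = Mul(-32, Mul(0, Rational(1, 4))) = Mul(-32, 0) = 0)
E = 30
Function('s')(P, R) = Add(39, P) (Function('s')(P, R) = Add(9, Add(P, 30)) = Add(9, Add(30, P)) = Add(39, P))
Pow(Add(-45744, Function('s')(Add(-136, 72), k)), -1) = Pow(Add(-45744, Add(39, Add(-136, 72))), -1) = Pow(Add(-45744, Add(39, -64)), -1) = Pow(Add(-45744, -25), -1) = Pow(-45769, -1) = Rational(-1, 45769)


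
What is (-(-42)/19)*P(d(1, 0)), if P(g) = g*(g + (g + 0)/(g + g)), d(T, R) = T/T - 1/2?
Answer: 21/19 ≈ 1.1053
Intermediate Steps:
d(T, R) = 1/2 (d(T, R) = 1 - 1*1/2 = 1 - 1/2 = 1/2)
P(g) = g*(1/2 + g) (P(g) = g*(g + g/((2*g))) = g*(g + g*(1/(2*g))) = g*(g + 1/2) = g*(1/2 + g))
(-(-42)/19)*P(d(1, 0)) = (-(-42)/19)*((1/2 + 1/2)/2) = (-(-42)/19)*((1/2)*1) = -2*(-21/19)*(1/2) = (42/19)*(1/2) = 21/19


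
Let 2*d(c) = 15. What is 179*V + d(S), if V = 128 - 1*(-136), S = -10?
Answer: 94527/2 ≈ 47264.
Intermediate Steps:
d(c) = 15/2 (d(c) = (1/2)*15 = 15/2)
V = 264 (V = 128 + 136 = 264)
179*V + d(S) = 179*264 + 15/2 = 47256 + 15/2 = 94527/2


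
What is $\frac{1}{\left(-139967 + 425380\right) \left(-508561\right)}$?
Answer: $- \frac{1}{145149920693} \approx -6.8894 \cdot 10^{-12}$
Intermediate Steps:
$\frac{1}{\left(-139967 + 425380\right) \left(-508561\right)} = \frac{1}{285413} \left(- \frac{1}{508561}\right) = - \frac{1}{145149920693}$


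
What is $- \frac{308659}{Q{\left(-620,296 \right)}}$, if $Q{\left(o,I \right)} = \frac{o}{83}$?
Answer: $\frac{25618697}{620} \approx 41321.0$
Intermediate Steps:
$Q{\left(o,I \right)} = \frac{o}{83}$ ($Q{\left(o,I \right)} = o \frac{1}{83} = \frac{o}{83}$)
$- \frac{308659}{Q{\left(-620,296 \right)}} = - \frac{308659}{\frac{1}{83} \left(-620\right)} = - \frac{308659}{- \frac{620}{83}} = \left(-308659\right) \left(- \frac{83}{620}\right) = \frac{25618697}{620}$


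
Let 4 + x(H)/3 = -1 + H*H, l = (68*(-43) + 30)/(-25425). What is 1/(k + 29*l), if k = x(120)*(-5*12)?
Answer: -25425/65878633574 ≈ -3.8594e-7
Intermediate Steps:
l = 2894/25425 (l = (-2924 + 30)*(-1/25425) = -2894*(-1/25425) = 2894/25425 ≈ 0.11382)
x(H) = -15 + 3*H² (x(H) = -12 + 3*(-1 + H*H) = -12 + 3*(-1 + H²) = -12 + (-3 + 3*H²) = -15 + 3*H²)
k = -2591100 (k = (-15 + 3*120²)*(-5*12) = (-15 + 3*14400)*(-60) = (-15 + 43200)*(-60) = 43185*(-60) = -2591100)
1/(k + 29*l) = 1/(-2591100 + 29*(2894/25425)) = 1/(-2591100 + 83926/25425) = 1/(-65878633574/25425) = -25425/65878633574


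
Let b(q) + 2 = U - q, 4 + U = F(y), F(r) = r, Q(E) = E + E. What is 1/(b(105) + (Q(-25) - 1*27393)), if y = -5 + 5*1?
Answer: -1/27554 ≈ -3.6292e-5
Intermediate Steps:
Q(E) = 2*E
y = 0 (y = -5 + 5 = 0)
U = -4 (U = -4 + 0 = -4)
b(q) = -6 - q (b(q) = -2 + (-4 - q) = -6 - q)
1/(b(105) + (Q(-25) - 1*27393)) = 1/((-6 - 1*105) + (2*(-25) - 1*27393)) = 1/((-6 - 105) + (-50 - 27393)) = 1/(-111 - 27443) = 1/(-27554) = -1/27554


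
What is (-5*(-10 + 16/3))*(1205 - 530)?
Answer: 15750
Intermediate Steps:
(-5*(-10 + 16/3))*(1205 - 530) = -5*(-10 + 16*(1/3))*675 = -5*(-10 + 16/3)*675 = -5*(-14/3)*675 = (70/3)*675 = 15750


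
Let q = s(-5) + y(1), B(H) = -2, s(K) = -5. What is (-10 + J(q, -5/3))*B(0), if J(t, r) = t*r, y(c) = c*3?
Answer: 40/3 ≈ 13.333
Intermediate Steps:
y(c) = 3*c
q = -2 (q = -5 + 3*1 = -5 + 3 = -2)
J(t, r) = r*t
(-10 + J(q, -5/3))*B(0) = (-10 - 5/3*(-2))*(-2) = (-10 + 10/3)*(-2) = -20/3*(-2) = 40/3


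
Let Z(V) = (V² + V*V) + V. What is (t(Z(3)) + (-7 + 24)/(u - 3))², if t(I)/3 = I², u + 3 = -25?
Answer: 1680672016/961 ≈ 1.7489e+6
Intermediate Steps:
u = -28 (u = -3 - 25 = -28)
Z(V) = V + 2*V² (Z(V) = (V² + V²) + V = 2*V² + V = V + 2*V²)
t(I) = 3*I²
(t(Z(3)) + (-7 + 24)/(u - 3))² = (3*(3*(1 + 2*3))² + (-7 + 24)/(-28 - 3))² = (3*(3*(1 + 6))² + 17/(-31))² = (3*(3*7)² + 17*(-1/31))² = (3*21² - 17/31)² = (3*441 - 17/31)² = (1323 - 17/31)² = (40996/31)² = 1680672016/961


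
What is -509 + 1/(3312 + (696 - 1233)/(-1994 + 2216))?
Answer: -124658607/244909 ≈ -509.00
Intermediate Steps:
-509 + 1/(3312 + (696 - 1233)/(-1994 + 2216)) = -509 + 1/(3312 - 537/222) = -509 + 1/(3312 - 537*1/222) = -509 + 1/(3312 - 179/74) = -509 + 1/(244909/74) = -509 + 74/244909 = -124658607/244909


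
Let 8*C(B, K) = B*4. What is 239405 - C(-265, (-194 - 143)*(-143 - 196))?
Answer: 479075/2 ≈ 2.3954e+5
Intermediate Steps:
C(B, K) = B/2 (C(B, K) = (B*4)/8 = (4*B)/8 = B/2)
239405 - C(-265, (-194 - 143)*(-143 - 196)) = 239405 - (-265)/2 = 239405 - 1*(-265/2) = 239405 + 265/2 = 479075/2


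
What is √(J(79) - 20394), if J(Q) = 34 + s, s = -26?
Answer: I*√20386 ≈ 142.78*I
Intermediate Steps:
J(Q) = 8 (J(Q) = 34 - 26 = 8)
√(J(79) - 20394) = √(8 - 20394) = √(-20386) = I*√20386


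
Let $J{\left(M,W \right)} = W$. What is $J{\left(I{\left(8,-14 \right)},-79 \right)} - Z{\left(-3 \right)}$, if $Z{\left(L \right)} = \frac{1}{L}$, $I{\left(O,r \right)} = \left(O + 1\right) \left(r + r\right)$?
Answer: $- \frac{236}{3} \approx -78.667$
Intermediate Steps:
$I{\left(O,r \right)} = 2 r \left(1 + O\right)$ ($I{\left(O,r \right)} = \left(1 + O\right) 2 r = 2 r \left(1 + O\right)$)
$J{\left(I{\left(8,-14 \right)},-79 \right)} - Z{\left(-3 \right)} = -79 - \frac{1}{-3} = -79 - - \frac{1}{3} = -79 + \frac{1}{3} = - \frac{236}{3}$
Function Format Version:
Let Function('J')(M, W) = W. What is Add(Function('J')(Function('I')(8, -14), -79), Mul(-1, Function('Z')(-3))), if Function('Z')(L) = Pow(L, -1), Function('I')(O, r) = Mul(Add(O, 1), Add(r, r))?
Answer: Rational(-236, 3) ≈ -78.667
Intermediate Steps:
Function('I')(O, r) = Mul(2, r, Add(1, O)) (Function('I')(O, r) = Mul(Add(1, O), Mul(2, r)) = Mul(2, r, Add(1, O)))
Add(Function('J')(Function('I')(8, -14), -79), Mul(-1, Function('Z')(-3))) = Add(-79, Mul(-1, Pow(-3, -1))) = Add(-79, Mul(-1, Rational(-1, 3))) = Add(-79, Rational(1, 3)) = Rational(-236, 3)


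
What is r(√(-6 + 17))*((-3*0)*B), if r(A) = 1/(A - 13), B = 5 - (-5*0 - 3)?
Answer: 0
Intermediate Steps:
B = 8 (B = 5 - (0 - 3) = 5 - 1*(-3) = 5 + 3 = 8)
r(A) = 1/(-13 + A)
r(√(-6 + 17))*((-3*0)*B) = (-3*0*8)/(-13 + √(-6 + 17)) = (0*8)/(-13 + √11) = 0/(-13 + √11) = 0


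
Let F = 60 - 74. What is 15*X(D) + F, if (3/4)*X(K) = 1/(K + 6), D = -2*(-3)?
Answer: -37/3 ≈ -12.333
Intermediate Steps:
D = 6
F = -14
X(K) = 4/(3*(6 + K)) (X(K) = 4/(3*(K + 6)) = 4/(3*(6 + K)))
15*X(D) + F = 15*(4/(3*(6 + 6))) - 14 = 15*((4/3)/12) - 14 = 15*((4/3)*(1/12)) - 14 = 15*(⅑) - 14 = 5/3 - 14 = -37/3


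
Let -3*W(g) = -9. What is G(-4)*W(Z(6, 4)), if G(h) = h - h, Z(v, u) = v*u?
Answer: 0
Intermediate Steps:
Z(v, u) = u*v
W(g) = 3 (W(g) = -1/3*(-9) = 3)
G(h) = 0
G(-4)*W(Z(6, 4)) = 0*3 = 0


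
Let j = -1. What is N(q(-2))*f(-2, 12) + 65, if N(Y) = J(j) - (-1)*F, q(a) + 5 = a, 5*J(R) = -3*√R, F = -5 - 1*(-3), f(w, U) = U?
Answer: 41 - 36*I/5 ≈ 41.0 - 7.2*I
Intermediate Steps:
F = -2 (F = -5 + 3 = -2)
J(R) = -3*√R/5 (J(R) = (-3*√R)/5 = -3*√R/5)
q(a) = -5 + a
N(Y) = -2 - 3*I/5 (N(Y) = -3*I/5 - (-1)*(-2) = -3*I/5 - 1*2 = -3*I/5 - 2 = -2 - 3*I/5)
N(q(-2))*f(-2, 12) + 65 = (-2 - 3*I/5)*12 + 65 = (-24 - 36*I/5) + 65 = 41 - 36*I/5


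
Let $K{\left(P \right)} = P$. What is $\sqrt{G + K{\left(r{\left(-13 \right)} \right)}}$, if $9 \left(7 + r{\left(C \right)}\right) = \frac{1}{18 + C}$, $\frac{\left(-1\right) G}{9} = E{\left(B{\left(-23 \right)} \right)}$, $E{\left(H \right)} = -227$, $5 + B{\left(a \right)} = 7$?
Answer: $\frac{\sqrt{458105}}{15} \approx 45.122$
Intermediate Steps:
$B{\left(a \right)} = 2$ ($B{\left(a \right)} = -5 + 7 = 2$)
$G = 2043$ ($G = \left(-9\right) \left(-227\right) = 2043$)
$r{\left(C \right)} = -7 + \frac{1}{9 \left(18 + C\right)}$
$\sqrt{G + K{\left(r{\left(-13 \right)} \right)}} = \sqrt{2043 + \frac{-1133 - -819}{9 \left(18 - 13\right)}} = \sqrt{2043 + \frac{-1133 + 819}{9 \cdot 5}} = \sqrt{2043 + \frac{1}{9} \cdot \frac{1}{5} \left(-314\right)} = \sqrt{2043 - \frac{314}{45}} = \sqrt{\frac{91621}{45}} = \frac{\sqrt{458105}}{15}$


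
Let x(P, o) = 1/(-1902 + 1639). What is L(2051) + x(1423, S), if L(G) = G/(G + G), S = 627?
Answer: 261/526 ≈ 0.49620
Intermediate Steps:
x(P, o) = -1/263 (x(P, o) = 1/(-263) = -1/263)
L(G) = ½ (L(G) = G/((2*G)) = (1/(2*G))*G = ½)
L(2051) + x(1423, S) = ½ - 1/263 = 261/526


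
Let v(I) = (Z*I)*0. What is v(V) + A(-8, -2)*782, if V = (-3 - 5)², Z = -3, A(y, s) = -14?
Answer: -10948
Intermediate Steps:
V = 64 (V = (-8)² = 64)
v(I) = 0 (v(I) = -3*I*0 = 0)
v(V) + A(-8, -2)*782 = 0 - 14*782 = 0 - 10948 = -10948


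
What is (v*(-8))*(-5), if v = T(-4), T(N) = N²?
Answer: 640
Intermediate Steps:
v = 16 (v = (-4)² = 16)
(v*(-8))*(-5) = (16*(-8))*(-5) = -128*(-5) = 640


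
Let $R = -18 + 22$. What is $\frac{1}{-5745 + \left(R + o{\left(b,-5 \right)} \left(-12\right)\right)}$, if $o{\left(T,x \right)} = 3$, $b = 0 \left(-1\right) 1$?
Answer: $- \frac{1}{5777} \approx -0.0001731$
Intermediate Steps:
$R = 4$
$b = 0$ ($b = 0 \cdot 1 = 0$)
$\frac{1}{-5745 + \left(R + o{\left(b,-5 \right)} \left(-12\right)\right)} = \frac{1}{-5745 + \left(4 + 3 \left(-12\right)\right)} = \frac{1}{-5745 + \left(4 - 36\right)} = \frac{1}{-5745 - 32} = \frac{1}{-5777} = - \frac{1}{5777}$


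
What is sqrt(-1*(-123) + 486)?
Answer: sqrt(609) ≈ 24.678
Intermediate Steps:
sqrt(-1*(-123) + 486) = sqrt(123 + 486) = sqrt(609)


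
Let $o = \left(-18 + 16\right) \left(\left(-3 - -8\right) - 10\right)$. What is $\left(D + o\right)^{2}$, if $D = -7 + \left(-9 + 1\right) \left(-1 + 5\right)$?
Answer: $841$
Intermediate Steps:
$o = 10$ ($o = - 2 \left(\left(-3 + 8\right) - 10\right) = - 2 \left(5 - 10\right) = \left(-2\right) \left(-5\right) = 10$)
$D = -39$ ($D = -7 - 32 = -39$)
$\left(D + o\right)^{2} = \left(-39 + 10\right)^{2} = \left(-29\right)^{2} = 841$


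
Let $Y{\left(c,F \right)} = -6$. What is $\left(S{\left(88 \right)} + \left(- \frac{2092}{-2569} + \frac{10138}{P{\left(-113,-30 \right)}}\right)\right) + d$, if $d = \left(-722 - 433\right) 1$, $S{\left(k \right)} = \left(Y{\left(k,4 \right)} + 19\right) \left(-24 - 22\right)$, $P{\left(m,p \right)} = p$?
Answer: $- \frac{80542736}{38535} \approx -2090.1$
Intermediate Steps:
$S{\left(k \right)} = -598$ ($S{\left(k \right)} = \left(-6 + 19\right) \left(-24 - 22\right) = 13 \left(-46\right) = -598$)
$d = -1155$ ($d = \left(-722 - 433\right) 1 = \left(-1155\right) 1 = -1155$)
$\left(S{\left(88 \right)} + \left(- \frac{2092}{-2569} + \frac{10138}{P{\left(-113,-30 \right)}}\right)\right) + d = \left(-598 + \left(- \frac{2092}{-2569} + \frac{10138}{-30}\right)\right) - 1155 = \left(-598 + \left(\left(-2092\right) \left(- \frac{1}{2569}\right) + 10138 \left(- \frac{1}{30}\right)\right)\right) - 1155 = \left(-598 + \left(\frac{2092}{2569} - \frac{5069}{15}\right)\right) - 1155 = \left(-598 - \frac{12990881}{38535}\right) - 1155 = - \frac{36034811}{38535} - 1155 = - \frac{80542736}{38535}$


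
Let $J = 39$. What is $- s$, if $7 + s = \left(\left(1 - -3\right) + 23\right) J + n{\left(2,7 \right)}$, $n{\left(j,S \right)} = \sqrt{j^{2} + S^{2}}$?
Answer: $-1046 - \sqrt{53} \approx -1053.3$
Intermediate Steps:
$n{\left(j,S \right)} = \sqrt{S^{2} + j^{2}}$
$s = 1046 + \sqrt{53}$ ($s = -7 + \left(\left(\left(1 - -3\right) + 23\right) 39 + \sqrt{7^{2} + 2^{2}}\right) = -7 + \left(\left(\left(1 + 3\right) + 23\right) 39 + \sqrt{49 + 4}\right) = -7 + \left(\left(4 + 23\right) 39 + \sqrt{53}\right) = -7 + \left(27 \cdot 39 + \sqrt{53}\right) = -7 + \left(1053 + \sqrt{53}\right) = 1046 + \sqrt{53} \approx 1053.3$)
$- s = - (1046 + \sqrt{53}) = -1046 - \sqrt{53}$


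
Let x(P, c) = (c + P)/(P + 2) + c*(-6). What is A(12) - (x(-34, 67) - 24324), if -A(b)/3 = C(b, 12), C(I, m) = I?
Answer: 790113/32 ≈ 24691.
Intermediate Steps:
A(b) = -3*b
x(P, c) = -6*c + (P + c)/(2 + P) (x(P, c) = (P + c)/(2 + P) - 6*c = -6*c + (P + c)/(2 + P))
A(12) - (x(-34, 67) - 24324) = -3*12 - ((-34 - 11*67 - 6*(-34)*67)/(2 - 34) - 24324) = -36 - ((-34 - 737 + 13668)/(-32) - 24324) = -36 - (-1/32*12897 - 24324) = -36 - (-12897/32 - 24324) = -36 - 1*(-791265/32) = -36 + 791265/32 = 790113/32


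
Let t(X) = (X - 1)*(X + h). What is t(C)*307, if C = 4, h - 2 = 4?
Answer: 9210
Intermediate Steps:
h = 6 (h = 2 + 4 = 6)
t(X) = (-1 + X)*(6 + X) (t(X) = (X - 1)*(X + 6) = (-1 + X)*(6 + X))
t(C)*307 = (-6 + 4² + 5*4)*307 = (-6 + 16 + 20)*307 = 30*307 = 9210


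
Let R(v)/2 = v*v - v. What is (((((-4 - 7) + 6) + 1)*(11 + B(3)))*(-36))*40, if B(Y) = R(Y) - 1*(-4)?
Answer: 155520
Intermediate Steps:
R(v) = -2*v + 2*v**2 (R(v) = 2*(v*v - v) = 2*(v**2 - v) = -2*v + 2*v**2)
B(Y) = 4 + 2*Y*(-1 + Y) (B(Y) = 2*Y*(-1 + Y) - 1*(-4) = 2*Y*(-1 + Y) + 4 = 4 + 2*Y*(-1 + Y))
(((((-4 - 7) + 6) + 1)*(11 + B(3)))*(-36))*40 = (((((-4 - 7) + 6) + 1)*(11 + (4 + 2*3*(-1 + 3))))*(-36))*40 = ((((-11 + 6) + 1)*(11 + (4 + 2*3*2)))*(-36))*40 = (((-5 + 1)*(11 + (4 + 12)))*(-36))*40 = (-4*(11 + 16)*(-36))*40 = (-4*27*(-36))*40 = -108*(-36)*40 = 3888*40 = 155520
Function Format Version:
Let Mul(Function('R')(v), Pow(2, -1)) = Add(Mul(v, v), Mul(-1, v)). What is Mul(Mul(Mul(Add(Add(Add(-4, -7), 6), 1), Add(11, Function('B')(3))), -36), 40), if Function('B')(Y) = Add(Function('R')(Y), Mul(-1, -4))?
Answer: 155520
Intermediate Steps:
Function('R')(v) = Add(Mul(-2, v), Mul(2, Pow(v, 2))) (Function('R')(v) = Mul(2, Add(Mul(v, v), Mul(-1, v))) = Mul(2, Add(Pow(v, 2), Mul(-1, v))) = Add(Mul(-2, v), Mul(2, Pow(v, 2))))
Function('B')(Y) = Add(4, Mul(2, Y, Add(-1, Y))) (Function('B')(Y) = Add(Mul(2, Y, Add(-1, Y)), Mul(-1, -4)) = Add(Mul(2, Y, Add(-1, Y)), 4) = Add(4, Mul(2, Y, Add(-1, Y))))
Mul(Mul(Mul(Add(Add(Add(-4, -7), 6), 1), Add(11, Function('B')(3))), -36), 40) = Mul(Mul(Mul(Add(Add(Add(-4, -7), 6), 1), Add(11, Add(4, Mul(2, 3, Add(-1, 3))))), -36), 40) = Mul(Mul(Mul(Add(Add(-11, 6), 1), Add(11, Add(4, Mul(2, 3, 2)))), -36), 40) = Mul(Mul(Mul(Add(-5, 1), Add(11, Add(4, 12))), -36), 40) = Mul(Mul(Mul(-4, Add(11, 16)), -36), 40) = Mul(Mul(Mul(-4, 27), -36), 40) = Mul(Mul(-108, -36), 40) = Mul(3888, 40) = 155520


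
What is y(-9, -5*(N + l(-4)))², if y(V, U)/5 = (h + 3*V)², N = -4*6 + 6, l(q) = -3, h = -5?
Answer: 26214400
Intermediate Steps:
N = -18 (N = -24 + 6 = -18)
y(V, U) = 5*(-5 + 3*V)²
y(-9, -5*(N + l(-4)))² = (5*(-5 + 3*(-9))²)² = (5*(-5 - 27)²)² = (5*(-32)²)² = (5*1024)² = 5120² = 26214400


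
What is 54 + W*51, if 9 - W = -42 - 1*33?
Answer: 4338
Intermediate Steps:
W = 84 (W = 9 - (-42 - 1*33) = 9 - (-42 - 33) = 9 - 1*(-75) = 9 + 75 = 84)
54 + W*51 = 54 + 84*51 = 54 + 4284 = 4338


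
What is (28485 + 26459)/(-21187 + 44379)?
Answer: 6868/2899 ≈ 2.3691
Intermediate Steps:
(28485 + 26459)/(-21187 + 44379) = 54944/23192 = 54944*(1/23192) = 6868/2899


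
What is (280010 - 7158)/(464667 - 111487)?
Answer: 68213/88295 ≈ 0.77256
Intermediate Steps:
(280010 - 7158)/(464667 - 111487) = 272852/353180 = 272852*(1/353180) = 68213/88295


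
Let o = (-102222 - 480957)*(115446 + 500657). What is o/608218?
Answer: -359298331437/608218 ≈ -5.9074e+5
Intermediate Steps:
o = -359298331437 (o = -583179*616103 = -359298331437)
o/608218 = -359298331437/608218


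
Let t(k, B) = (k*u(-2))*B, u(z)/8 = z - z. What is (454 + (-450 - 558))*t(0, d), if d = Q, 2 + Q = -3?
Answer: 0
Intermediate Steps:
u(z) = 0 (u(z) = 8*(z - z) = 8*0 = 0)
Q = -5 (Q = -2 - 3 = -5)
d = -5
t(k, B) = 0 (t(k, B) = (k*0)*B = 0*B = 0)
(454 + (-450 - 558))*t(0, d) = (454 + (-450 - 558))*0 = (454 - 1008)*0 = -554*0 = 0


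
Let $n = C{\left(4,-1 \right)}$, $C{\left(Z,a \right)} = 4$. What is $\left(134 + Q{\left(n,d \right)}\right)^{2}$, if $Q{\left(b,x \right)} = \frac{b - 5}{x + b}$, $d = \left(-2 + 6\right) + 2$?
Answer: $\frac{1792921}{100} \approx 17929.0$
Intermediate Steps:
$n = 4$
$d = 6$ ($d = 4 + 2 = 6$)
$Q{\left(b,x \right)} = \frac{-5 + b}{b + x}$
$\left(134 + Q{\left(n,d \right)}\right)^{2} = \left(134 + \frac{-5 + 4}{4 + 6}\right)^{2} = \left(134 + \frac{1}{10} \left(-1\right)\right)^{2} = \left(134 - \frac{1}{10}\right)^{2} = \left(\frac{1339}{10}\right)^{2} = \frac{1792921}{100}$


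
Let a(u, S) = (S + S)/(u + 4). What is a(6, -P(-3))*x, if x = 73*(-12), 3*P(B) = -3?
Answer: -876/5 ≈ -175.20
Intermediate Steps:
P(B) = -1 (P(B) = (⅓)*(-3) = -1)
x = -876
a(u, S) = 2*S/(4 + u) (a(u, S) = (2*S)/(4 + u) = 2*S/(4 + u))
a(6, -P(-3))*x = (2*(-1*(-1))/(4 + 6))*(-876) = (2*1/10)*(-876) = (2*1*(⅒))*(-876) = (⅕)*(-876) = -876/5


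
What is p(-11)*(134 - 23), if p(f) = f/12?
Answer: -407/4 ≈ -101.75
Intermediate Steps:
p(f) = f/12 (p(f) = f*(1/12) = f/12)
p(-11)*(134 - 23) = ((1/12)*(-11))*(134 - 23) = -11/12*111 = -407/4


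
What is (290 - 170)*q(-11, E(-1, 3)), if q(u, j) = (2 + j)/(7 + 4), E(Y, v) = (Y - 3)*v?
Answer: -1200/11 ≈ -109.09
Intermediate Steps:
E(Y, v) = v*(-3 + Y) (E(Y, v) = (-3 + Y)*v = v*(-3 + Y))
q(u, j) = 2/11 + j/11 (q(u, j) = (2 + j)/11 = (2 + j)*(1/11) = 2/11 + j/11)
(290 - 170)*q(-11, E(-1, 3)) = (290 - 170)*(2/11 + (3*(-3 - 1))/11) = 120*(2/11 + (3*(-4))/11) = 120*(2/11 + (1/11)*(-12)) = 120*(2/11 - 12/11) = 120*(-10/11) = -1200/11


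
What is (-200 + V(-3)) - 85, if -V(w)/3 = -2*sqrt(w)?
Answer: -285 + 6*I*sqrt(3) ≈ -285.0 + 10.392*I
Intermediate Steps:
V(w) = 6*sqrt(w) (V(w) = -(-6)*sqrt(w) = 6*sqrt(w))
(-200 + V(-3)) - 85 = (-200 + 6*sqrt(-3)) - 85 = (-200 + 6*(I*sqrt(3))) - 85 = (-200 + 6*I*sqrt(3)) - 85 = -285 + 6*I*sqrt(3)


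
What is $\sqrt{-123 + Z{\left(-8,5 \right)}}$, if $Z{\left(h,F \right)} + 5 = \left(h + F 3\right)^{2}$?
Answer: $i \sqrt{79} \approx 8.8882 i$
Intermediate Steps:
$Z{\left(h,F \right)} = -5 + \left(h + 3 F\right)^{2}$ ($Z{\left(h,F \right)} = -5 + \left(h + F 3\right)^{2} = -5 + \left(h + 3 F\right)^{2}$)
$\sqrt{-123 + Z{\left(-8,5 \right)}} = \sqrt{-123 - \left(5 - \left(-8 + 3 \cdot 5\right)^{2}\right)} = \sqrt{-123 - \left(5 - \left(-8 + 15\right)^{2}\right)} = \sqrt{-123 - \left(5 - 7^{2}\right)} = \sqrt{-123 + \left(-5 + 49\right)} = \sqrt{-123 + 44} = \sqrt{-79} = i \sqrt{79}$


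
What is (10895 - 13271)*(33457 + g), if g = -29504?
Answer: -9392328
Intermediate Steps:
(10895 - 13271)*(33457 + g) = (10895 - 13271)*(33457 - 29504) = -2376*3953 = -9392328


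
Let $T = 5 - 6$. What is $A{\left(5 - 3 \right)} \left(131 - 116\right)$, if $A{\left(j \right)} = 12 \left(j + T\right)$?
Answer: $180$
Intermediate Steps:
$T = -1$ ($T = 5 - 6 = -1$)
$A{\left(j \right)} = -12 + 12 j$ ($A{\left(j \right)} = 12 \left(j - 1\right) = 12 \left(-1 + j\right) = -12 + 12 j$)
$A{\left(5 - 3 \right)} \left(131 - 116\right) = \left(-12 + 12 \left(5 - 3\right)\right) \left(131 - 116\right) = \left(-12 + 12 \left(5 - 3\right)\right) 15 = \left(-12 + 12 \cdot 2\right) 15 = \left(-12 + 24\right) 15 = 12 \cdot 15 = 180$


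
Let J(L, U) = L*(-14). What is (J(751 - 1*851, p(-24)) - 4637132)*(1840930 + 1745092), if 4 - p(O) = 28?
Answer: -16623836938104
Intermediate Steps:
p(O) = -24 (p(O) = 4 - 1*28 = 4 - 28 = -24)
J(L, U) = -14*L
(J(751 - 1*851, p(-24)) - 4637132)*(1840930 + 1745092) = (-14*(751 - 1*851) - 4637132)*(1840930 + 1745092) = (-14*(751 - 851) - 4637132)*3586022 = (-14*(-100) - 4637132)*3586022 = (1400 - 4637132)*3586022 = -4635732*3586022 = -16623836938104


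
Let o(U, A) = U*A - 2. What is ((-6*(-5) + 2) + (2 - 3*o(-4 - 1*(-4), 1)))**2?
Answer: 1600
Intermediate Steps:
o(U, A) = -2 + A*U (o(U, A) = A*U - 2 = -2 + A*U)
((-6*(-5) + 2) + (2 - 3*o(-4 - 1*(-4), 1)))**2 = ((-6*(-5) + 2) + (2 - 3*(-2 + 1*(-4 - 1*(-4)))))**2 = ((30 + 2) + (2 - 3*(-2 + 1*(-4 + 4))))**2 = (32 + (2 - 3*(-2 + 1*0)))**2 = (32 + (2 - 3*(-2 + 0)))**2 = (32 + (2 - 3*(-2)))**2 = (32 + (2 + 6))**2 = (32 + 8)**2 = 40**2 = 1600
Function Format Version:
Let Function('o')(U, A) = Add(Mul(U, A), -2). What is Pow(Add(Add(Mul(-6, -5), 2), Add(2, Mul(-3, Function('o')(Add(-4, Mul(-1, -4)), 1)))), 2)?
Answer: 1600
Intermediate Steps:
Function('o')(U, A) = Add(-2, Mul(A, U)) (Function('o')(U, A) = Add(Mul(A, U), -2) = Add(-2, Mul(A, U)))
Pow(Add(Add(Mul(-6, -5), 2), Add(2, Mul(-3, Function('o')(Add(-4, Mul(-1, -4)), 1)))), 2) = Pow(Add(Add(Mul(-6, -5), 2), Add(2, Mul(-3, Add(-2, Mul(1, Add(-4, Mul(-1, -4))))))), 2) = Pow(Add(Add(30, 2), Add(2, Mul(-3, Add(-2, Mul(1, Add(-4, 4)))))), 2) = Pow(Add(32, Add(2, Mul(-3, Add(-2, Mul(1, 0))))), 2) = Pow(Add(32, Add(2, Mul(-3, Add(-2, 0)))), 2) = Pow(Add(32, Add(2, Mul(-3, -2))), 2) = Pow(Add(32, Add(2, 6)), 2) = Pow(Add(32, 8), 2) = Pow(40, 2) = 1600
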